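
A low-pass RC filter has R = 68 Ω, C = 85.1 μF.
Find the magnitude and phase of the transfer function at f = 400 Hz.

Step 1 — Angular frequency: ω = 2π·400 = 2513 rad/s.
Step 2 — Transfer function: H(jω) = 1/(1 + jωRC).
Step 3 — Denominator: 1 + jωRC = 1 + j·2513·68·8.51e-05 = 1 + j14.54.
Step 4 — H = 0.004705 - j0.06843.
Step 5 — Magnitude: |H| = 0.0686 (-23.3 dB); phase: φ = -86.1°.

|H| = 0.0686 (-23.3 dB), φ = -86.1°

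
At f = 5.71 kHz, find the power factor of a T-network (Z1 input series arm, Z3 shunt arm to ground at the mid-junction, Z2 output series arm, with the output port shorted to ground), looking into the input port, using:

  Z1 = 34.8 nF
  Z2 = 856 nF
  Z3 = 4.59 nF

Step 1 — Angular frequency: ω = 2π·f = 2π·5710 = 3.588e+04 rad/s.
Step 2 — Component impedances:
  Z1: Z = 1/(jωC) = -j/(ω·C) = 0 - j800.9 Ω
  Z2: Z = 1/(jωC) = -j/(ω·C) = 0 - j32.56 Ω
  Z3: Z = 1/(jωC) = -j/(ω·C) = 0 - j6073 Ω
Step 3 — With the output port shorted to ground, the output series arm Z2 runs from the junction to ground; the shunt arm Z3 also runs from the junction to ground. They appear in parallel: Z3 || Z2 = 0 - j32.39 Ω.
Step 4 — Series with input arm Z1: Z_in = Z1 + (Z3 || Z2) = 0 - j833.3 Ω = 833.3∠-90.0° Ω.
Step 5 — Power factor: PF = cos(φ) = Re(Z)/|Z| = 0/833.3 = 0.
Step 6 — Type: Im(Z) = -833.3 ⇒ leading (phase φ = -90.0°).

PF = 0 (leading, φ = -90.0°)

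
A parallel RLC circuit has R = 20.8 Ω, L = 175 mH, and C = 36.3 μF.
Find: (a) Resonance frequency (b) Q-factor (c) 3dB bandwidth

Step 1 — Resonance: ω₀ = 1/√(LC) = 1/√(0.175·3.63e-05) = 396.8 rad/s.
Step 2 — f₀ = ω₀/(2π) = 63.15 Hz.
Step 3 — Parallel Q: Q = R/(ω₀L) = 20.8/(396.8·0.175) = 0.2996.
Step 4 — Bandwidth: Δω = ω₀/Q = 1324 rad/s; BW = Δω/(2π) = 210.8 Hz.

(a) f₀ = 63.15 Hz  (b) Q = 0.2996  (c) BW = 210.8 Hz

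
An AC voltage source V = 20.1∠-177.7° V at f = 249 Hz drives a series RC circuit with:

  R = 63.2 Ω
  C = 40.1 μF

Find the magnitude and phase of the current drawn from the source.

Step 1 — Angular frequency: ω = 2π·f = 2π·249 = 1565 rad/s.
Step 2 — Component impedances:
  R: Z = R = 63.2 Ω
  C: Z = 1/(jωC) = -j/(ω·C) = 0 - j15.94 Ω
Step 3 — Series combination: Z_total = R + C = 63.2 - j15.94 Ω = 65.18∠-14.2° Ω.
Step 4 — Source phasor: V = 20.1∠-177.7° V = -20.08 - j0.8066 V.
Step 5 — Ohm's law: I = V / Z_total = (-20.08 - j0.8066) / (63.2 - j15.94) = -0.2958 - j0.08735 A.
Step 6 — Convert to polar: |I| = 0.3084 A, ∠I = -163.5°.

I = 0.3084∠-163.5° A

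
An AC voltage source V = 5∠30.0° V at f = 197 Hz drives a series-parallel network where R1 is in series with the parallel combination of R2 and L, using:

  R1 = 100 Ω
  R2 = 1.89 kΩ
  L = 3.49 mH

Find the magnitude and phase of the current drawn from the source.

Step 1 — Angular frequency: ω = 2π·f = 2π·197 = 1238 rad/s.
Step 2 — Component impedances:
  R1: Z = R = 100 Ω
  R2: Z = R = 1890 Ω
  L: Z = jωL = j·1238·0.00349 = 0 + j4.32 Ω
Step 3 — Parallel branch: R2 || L = 1/(1/R2 + 1/L) = 0.009874 + j4.32 Ω.
Step 4 — Series with R1: Z_total = R1 + (R2 || L) = 100 + j4.32 Ω = 100.1∠2.5° Ω.
Step 5 — Source phasor: V = 5∠30.0° V = 4.33 + j2.5 V.
Step 6 — Ohm's law: I = V / Z_total = (4.33 + j2.5) / (100 + j4.32) = 0.04429 + j0.02308 A.
Step 7 — Convert to polar: |I| = 0.04995 A, ∠I = 27.5°.

I = 0.04995∠27.5° A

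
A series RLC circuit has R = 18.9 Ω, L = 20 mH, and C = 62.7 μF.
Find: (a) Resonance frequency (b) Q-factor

Step 1 — Resonance condition Im(Z)=0 gives ω₀ = 1/√(LC).
Step 2 — ω₀ = 1/√(0.02·6.27e-05) = 893 rad/s.
Step 3 — f₀ = ω₀/(2π) = 142.1 Hz.
Step 4 — Series Q: Q = ω₀L/R = 893·0.02/18.9 = 0.945.

(a) f₀ = 142.1 Hz  (b) Q = 0.945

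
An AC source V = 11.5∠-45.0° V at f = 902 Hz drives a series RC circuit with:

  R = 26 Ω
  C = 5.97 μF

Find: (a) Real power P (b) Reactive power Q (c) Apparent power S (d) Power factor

Step 1 — Angular frequency: ω = 2π·f = 2π·902 = 5667 rad/s.
Step 2 — Component impedances:
  R: Z = R = 26 Ω
  C: Z = 1/(jωC) = -j/(ω·C) = 0 - j29.56 Ω
Step 3 — Series combination: Z_total = R + C = 26 - j29.56 Ω = 39.36∠-48.7° Ω.
Step 4 — Source phasor: V = 11.5∠-45.0° V = 8.132 - j8.132 V.
Step 5 — Current: I = V / Z = 0.2915 + j0.01866 A = 0.2921∠3.7° A.
Step 6 — Complex power: S = V·I* = 2.219 - j2.523 VA.
Step 7 — Real power: P = Re(S) = 2.219 W.
Step 8 — Reactive power: Q = Im(S) = -2.523 VAR.
Step 9 — Apparent power: |S| = 3.36 VA.
Step 10 — Power factor: PF = P/|S| = 0.6605 (leading).

(a) P = 2.219 W  (b) Q = -2.523 VAR  (c) S = 3.36 VA  (d) PF = 0.6605 (leading)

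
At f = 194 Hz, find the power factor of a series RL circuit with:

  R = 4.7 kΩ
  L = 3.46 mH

Step 1 — Angular frequency: ω = 2π·f = 2π·194 = 1219 rad/s.
Step 2 — Component impedances:
  R: Z = R = 4700 Ω
  L: Z = jωL = j·1219·0.00346 = 0 + j4.218 Ω
Step 3 — Series combination: Z_total = R + L = 4700 + j4.218 Ω = 4700∠0.1° Ω.
Step 4 — Power factor: PF = cos(φ) = Re(Z)/|Z| = 4700/4700 = 1.
Step 5 — Type: Im(Z) = 4.218 ⇒ lagging (phase φ = 0.1°).

PF = 1 (lagging, φ = 0.1°)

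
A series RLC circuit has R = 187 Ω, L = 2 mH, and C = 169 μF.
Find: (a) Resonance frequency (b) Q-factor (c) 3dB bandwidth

Step 1 — Resonance: ω₀ = 1/√(LC) = 1/√(0.002·0.000169) = 1720 rad/s.
Step 2 — f₀ = ω₀/(2π) = 273.8 Hz.
Step 3 — Series Q: Q = ω₀L/R = 1720·0.002/187 = 0.0184.
Step 4 — Bandwidth: Δω = ω₀/Q = 9.35e+04 rad/s; BW = Δω/(2π) = 1.488e+04 Hz.

(a) f₀ = 273.8 Hz  (b) Q = 0.0184  (c) BW = 1.488e+04 Hz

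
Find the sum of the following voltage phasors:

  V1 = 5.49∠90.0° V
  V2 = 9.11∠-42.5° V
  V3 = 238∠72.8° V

Step 1 — Convert each phasor to rectangular form:
  V1 = 5.49·(cos(90.0°) + j·sin(90.0°)) = 0 + j5.49 V
  V2 = 9.11·(cos(-42.5°) + j·sin(-42.5°)) = 6.717 - j6.155 V
  V3 = 238·(cos(72.8°) + j·sin(72.8°)) = 70.38 + j227.4 V
Step 2 — Sum components: V_total = 77.1 + j226.7 V.
Step 3 — Convert to polar: |V_total| = 239.4 V, ∠V_total = 71.2°.

V_total = 239.4∠71.2° V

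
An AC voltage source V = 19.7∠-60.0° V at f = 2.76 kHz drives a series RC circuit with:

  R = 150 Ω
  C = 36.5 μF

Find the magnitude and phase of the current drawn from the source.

Step 1 — Angular frequency: ω = 2π·f = 2π·2760 = 1.734e+04 rad/s.
Step 2 — Component impedances:
  R: Z = R = 150 Ω
  C: Z = 1/(jωC) = -j/(ω·C) = 0 - j1.58 Ω
Step 3 — Series combination: Z_total = R + C = 150 - j1.58 Ω = 150∠-0.6° Ω.
Step 4 — Source phasor: V = 19.7∠-60.0° V = 9.85 - j17.06 V.
Step 5 — Ohm's law: I = V / Z_total = (9.85 - j17.06) / (150 - j1.58) = 0.06686 - j0.113 A.
Step 6 — Convert to polar: |I| = 0.1313 A, ∠I = -59.4°.

I = 0.1313∠-59.4° A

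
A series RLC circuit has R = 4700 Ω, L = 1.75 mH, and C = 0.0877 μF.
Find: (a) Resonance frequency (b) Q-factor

Step 1 — Resonance condition Im(Z)=0 gives ω₀ = 1/√(LC).
Step 2 — ω₀ = 1/√(0.00175·8.77e-08) = 8.072e+04 rad/s.
Step 3 — f₀ = ω₀/(2π) = 1.285e+04 Hz.
Step 4 — Series Q: Q = ω₀L/R = 8.072e+04·0.00175/4700 = 0.03006.

(a) f₀ = 1.285e+04 Hz  (b) Q = 0.03006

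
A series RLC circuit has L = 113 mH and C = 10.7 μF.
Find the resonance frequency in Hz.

Step 1 — Resonance condition Im(Z)=0 gives ω₀ = 1/√(LC).
Step 2 — ω₀ = 1/√(0.113·1.07e-05) = 909.4 rad/s.
Step 3 — f₀ = ω₀/(2π) = 144.7 Hz.

f₀ = 144.7 Hz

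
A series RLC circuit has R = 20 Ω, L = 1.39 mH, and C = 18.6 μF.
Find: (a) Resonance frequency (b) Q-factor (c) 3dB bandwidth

Step 1 — Resonance: ω₀ = 1/√(LC) = 1/√(0.00139·1.86e-05) = 6219 rad/s.
Step 2 — f₀ = ω₀/(2π) = 989.8 Hz.
Step 3 — Series Q: Q = ω₀L/R = 6219·0.00139/20 = 0.4322.
Step 4 — Bandwidth: Δω = ω₀/Q = 1.439e+04 rad/s; BW = Δω/(2π) = 2290 Hz.

(a) f₀ = 989.8 Hz  (b) Q = 0.4322  (c) BW = 2290 Hz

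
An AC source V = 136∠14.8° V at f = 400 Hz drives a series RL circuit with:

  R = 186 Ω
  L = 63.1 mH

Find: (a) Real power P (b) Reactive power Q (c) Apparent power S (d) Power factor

Step 1 — Angular frequency: ω = 2π·f = 2π·400 = 2513 rad/s.
Step 2 — Component impedances:
  R: Z = R = 186 Ω
  L: Z = jωL = j·2513·0.0631 = 0 + j158.6 Ω
Step 3 — Series combination: Z_total = R + L = 186 + j158.6 Ω = 244.4∠40.5° Ω.
Step 4 — Source phasor: V = 136∠14.8° V = 131.5 + j34.74 V.
Step 5 — Current: I = V / Z = 0.5016 - j0.2409 A = 0.5564∠-25.7° A.
Step 6 — Complex power: S = V·I* = 57.58 + j49.1 VA.
Step 7 — Real power: P = Re(S) = 57.58 W.
Step 8 — Reactive power: Q = Im(S) = 49.1 VAR.
Step 9 — Apparent power: |S| = 75.67 VA.
Step 10 — Power factor: PF = P/|S| = 0.761 (lagging).

(a) P = 57.58 W  (b) Q = 49.1 VAR  (c) S = 75.67 VA  (d) PF = 0.761 (lagging)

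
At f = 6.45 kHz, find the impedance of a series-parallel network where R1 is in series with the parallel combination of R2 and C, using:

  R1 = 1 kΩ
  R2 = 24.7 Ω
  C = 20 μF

Step 1 — Angular frequency: ω = 2π·f = 2π·6450 = 4.053e+04 rad/s.
Step 2 — Component impedances:
  R1: Z = R = 1000 Ω
  R2: Z = R = 24.7 Ω
  C: Z = 1/(jωC) = -j/(ω·C) = 0 - j1.234 Ω
Step 3 — Parallel branch: R2 || C = 1/(1/R2 + 1/C) = 0.06147 - j1.231 Ω.
Step 4 — Series with R1: Z_total = R1 + (R2 || C) = 1000 - j1.231 Ω = 1000∠-0.1° Ω.

Z = 1000 - j1.231 Ω = 1000∠-0.1° Ω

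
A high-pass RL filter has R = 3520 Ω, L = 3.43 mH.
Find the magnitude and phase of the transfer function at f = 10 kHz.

Step 1 — Angular frequency: ω = 2π·1e+04 = 6.283e+04 rad/s.
Step 2 — Transfer function: H(jω) = jωL/(R + jωL).
Step 3 — Numerator jωL = j·215.5; denominator R + jωL = 3520 + j215.5.
Step 4 — H = 0.003735 + j0.061.
Step 5 — Magnitude: |H| = 0.06111 (-24.3 dB); phase: φ = 86.5°.

|H| = 0.06111 (-24.3 dB), φ = 86.5°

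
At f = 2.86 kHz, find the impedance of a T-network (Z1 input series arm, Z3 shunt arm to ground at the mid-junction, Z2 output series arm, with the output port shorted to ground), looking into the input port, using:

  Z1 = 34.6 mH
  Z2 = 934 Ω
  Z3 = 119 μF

Step 1 — Angular frequency: ω = 2π·f = 2π·2860 = 1.797e+04 rad/s.
Step 2 — Component impedances:
  Z1: Z = jωL = j·1.797e+04·0.0346 = 0 + j621.8 Ω
  Z2: Z = R = 934 Ω
  Z3: Z = 1/(jωC) = -j/(ω·C) = 0 - j0.4676 Ω
Step 3 — With the output port shorted to ground, the output series arm Z2 runs from the junction to ground; the shunt arm Z3 also runs from the junction to ground. They appear in parallel: Z3 || Z2 = 0.0002341 - j0.4676 Ω.
Step 4 — Series with input arm Z1: Z_in = Z1 + (Z3 || Z2) = 0.0002341 + j621.3 Ω = 621.3∠90.0° Ω.

Z = 0.0002341 + j621.3 Ω = 621.3∠90.0° Ω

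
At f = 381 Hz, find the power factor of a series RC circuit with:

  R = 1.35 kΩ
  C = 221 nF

Step 1 — Angular frequency: ω = 2π·f = 2π·381 = 2394 rad/s.
Step 2 — Component impedances:
  R: Z = R = 1350 Ω
  C: Z = 1/(jωC) = -j/(ω·C) = 0 - j1890 Ω
Step 3 — Series combination: Z_total = R + C = 1350 - j1890 Ω = 2323∠-54.5° Ω.
Step 4 — Power factor: PF = cos(φ) = Re(Z)/|Z| = 1350/2322.8 = 0.5812.
Step 5 — Type: Im(Z) = -1890 ⇒ leading (phase φ = -54.5°).

PF = 0.5812 (leading, φ = -54.5°)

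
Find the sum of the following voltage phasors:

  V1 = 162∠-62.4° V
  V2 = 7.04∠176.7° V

Step 1 — Convert each phasor to rectangular form:
  V1 = 162·(cos(-62.4°) + j·sin(-62.4°)) = 75.05 - j143.6 V
  V2 = 7.04·(cos(176.7°) + j·sin(176.7°)) = -7.028 + j0.4053 V
Step 2 — Sum components: V_total = 68.03 - j143.2 V.
Step 3 — Convert to polar: |V_total| = 158.5 V, ∠V_total = -64.6°.

V_total = 158.5∠-64.6° V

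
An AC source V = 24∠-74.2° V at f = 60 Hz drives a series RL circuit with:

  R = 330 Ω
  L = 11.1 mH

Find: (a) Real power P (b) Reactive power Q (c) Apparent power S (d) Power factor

Step 1 — Angular frequency: ω = 2π·f = 2π·60 = 377 rad/s.
Step 2 — Component impedances:
  R: Z = R = 330 Ω
  L: Z = jωL = j·377·0.0111 = 0 + j4.185 Ω
Step 3 — Series combination: Z_total = R + L = 330 + j4.185 Ω = 330∠0.7° Ω.
Step 4 — Source phasor: V = 24∠-74.2° V = 6.535 - j23.09 V.
Step 5 — Current: I = V / Z = 0.01891 - j0.07022 A = 0.07272∠-74.9° A.
Step 6 — Complex power: S = V·I* = 1.745 + j0.02213 VA.
Step 7 — Real power: P = Re(S) = 1.745 W.
Step 8 — Reactive power: Q = Im(S) = 0.02213 VAR.
Step 9 — Apparent power: |S| = 1.745 VA.
Step 10 — Power factor: PF = P/|S| = 0.9999 (lagging).

(a) P = 1.745 W  (b) Q = 0.02213 VAR  (c) S = 1.745 VA  (d) PF = 0.9999 (lagging)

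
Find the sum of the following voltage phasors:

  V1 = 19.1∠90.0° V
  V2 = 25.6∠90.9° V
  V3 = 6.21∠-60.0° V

Step 1 — Convert each phasor to rectangular form:
  V1 = 19.1·(cos(90.0°) + j·sin(90.0°)) = 0 + j19.1 V
  V2 = 25.6·(cos(90.9°) + j·sin(90.9°)) = -0.4021 + j25.6 V
  V3 = 6.21·(cos(-60.0°) + j·sin(-60.0°)) = 3.105 - j5.378 V
Step 2 — Sum components: V_total = 2.703 + j39.32 V.
Step 3 — Convert to polar: |V_total| = 39.41 V, ∠V_total = 86.1°.

V_total = 39.41∠86.1° V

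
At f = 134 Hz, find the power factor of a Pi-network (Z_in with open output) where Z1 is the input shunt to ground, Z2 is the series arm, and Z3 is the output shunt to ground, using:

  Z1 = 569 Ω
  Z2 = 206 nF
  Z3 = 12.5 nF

Step 1 — Angular frequency: ω = 2π·f = 2π·134 = 841.9 rad/s.
Step 2 — Component impedances:
  Z1: Z = R = 569 Ω
  Z2: Z = 1/(jωC) = -j/(ω·C) = 0 - j5766 Ω
  Z3: Z = 1/(jωC) = -j/(ω·C) = 0 - j9.502e+04 Ω
Step 3 — With open output, the series arm Z2 and the output shunt Z3 appear in series to ground: Z2 + Z3 = 0 - j1.008e+05 Ω.
Step 4 — Parallel with input shunt Z1: Z_in = Z1 || (Z2 + Z3) = 569 - j3.212 Ω = 569∠-0.3° Ω.
Step 5 — Power factor: PF = cos(φ) = Re(Z)/|Z| = 569/569 = 1.
Step 6 — Type: Im(Z) = -3.212 ⇒ leading (phase φ = -0.3°).

PF = 1 (leading, φ = -0.3°)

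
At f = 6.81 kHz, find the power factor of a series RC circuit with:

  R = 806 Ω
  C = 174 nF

Step 1 — Angular frequency: ω = 2π·f = 2π·6810 = 4.279e+04 rad/s.
Step 2 — Component impedances:
  R: Z = R = 806 Ω
  C: Z = 1/(jωC) = -j/(ω·C) = 0 - j134.3 Ω
Step 3 — Series combination: Z_total = R + C = 806 - j134.3 Ω = 817.1∠-9.5° Ω.
Step 4 — Power factor: PF = cos(φ) = Re(Z)/|Z| = 806/817.1 = 0.9864.
Step 5 — Type: Im(Z) = -134.3 ⇒ leading (phase φ = -9.5°).

PF = 0.9864 (leading, φ = -9.5°)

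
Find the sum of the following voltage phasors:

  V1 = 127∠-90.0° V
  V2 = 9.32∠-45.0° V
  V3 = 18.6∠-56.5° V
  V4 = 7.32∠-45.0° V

Step 1 — Convert each phasor to rectangular form:
  V1 = 127·(cos(-90.0°) + j·sin(-90.0°)) = 0 - j127 V
  V2 = 9.32·(cos(-45.0°) + j·sin(-45.0°)) = 6.59 - j6.59 V
  V3 = 18.6·(cos(-56.5°) + j·sin(-56.5°)) = 10.27 - j15.51 V
  V4 = 7.32·(cos(-45.0°) + j·sin(-45.0°)) = 5.176 - j5.176 V
Step 2 — Sum components: V_total = 22.03 - j154.3 V.
Step 3 — Convert to polar: |V_total| = 155.8 V, ∠V_total = -81.9°.

V_total = 155.8∠-81.9° V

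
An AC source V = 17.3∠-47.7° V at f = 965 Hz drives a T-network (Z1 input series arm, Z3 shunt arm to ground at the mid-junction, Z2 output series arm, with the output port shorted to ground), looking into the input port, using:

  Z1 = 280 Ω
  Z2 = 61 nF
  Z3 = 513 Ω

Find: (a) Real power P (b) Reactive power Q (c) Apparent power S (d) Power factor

Step 1 — Angular frequency: ω = 2π·f = 2π·965 = 6063 rad/s.
Step 2 — Component impedances:
  Z1: Z = R = 280 Ω
  Z2: Z = 1/(jωC) = -j/(ω·C) = 0 - j2704 Ω
  Z3: Z = R = 513 Ω
Step 3 — With the output port shorted to ground, the output series arm Z2 runs from the junction to ground; the shunt arm Z3 also runs from the junction to ground. They appear in parallel: Z3 || Z2 = 495.2 - j93.95 Ω.
Step 4 — Series with input arm Z1: Z_in = Z1 + (Z3 || Z2) = 775.2 - j93.95 Ω = 780.8∠-6.9° Ω.
Step 5 — Source phasor: V = 17.3∠-47.7° V = 11.64 - j12.8 V.
Step 6 — Current: I = V / Z = 0.01677 - j0.01447 A = 0.02216∠-40.8° A.
Step 7 — Complex power: S = V·I* = 0.3805 - j0.04612 VA.
Step 8 — Real power: P = Re(S) = 0.3805 W.
Step 9 — Reactive power: Q = Im(S) = -0.04612 VAR.
Step 10 — Apparent power: |S| = 0.3833 VA.
Step 11 — Power factor: PF = P/|S| = 0.9927 (leading).

(a) P = 0.3805 W  (b) Q = -0.04612 VAR  (c) S = 0.3833 VA  (d) PF = 0.9927 (leading)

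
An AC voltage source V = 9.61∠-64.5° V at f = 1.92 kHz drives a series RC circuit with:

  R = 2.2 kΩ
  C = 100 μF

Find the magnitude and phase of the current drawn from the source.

Step 1 — Angular frequency: ω = 2π·f = 2π·1920 = 1.206e+04 rad/s.
Step 2 — Component impedances:
  R: Z = R = 2200 Ω
  C: Z = 1/(jωC) = -j/(ω·C) = 0 - j0.8289 Ω
Step 3 — Series combination: Z_total = R + C = 2200 - j0.8289 Ω = 2200∠-0.0° Ω.
Step 4 — Source phasor: V = 9.61∠-64.5° V = 4.137 - j8.674 V.
Step 5 — Ohm's law: I = V / Z_total = (4.137 - j8.674) / (2200 - j0.8289) = 0.001882 - j0.003942 A.
Step 6 — Convert to polar: |I| = 0.004368 A, ∠I = -64.5°.

I = 0.004368∠-64.5° A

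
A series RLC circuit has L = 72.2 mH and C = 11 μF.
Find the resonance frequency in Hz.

Step 1 — Resonance condition Im(Z)=0 gives ω₀ = 1/√(LC).
Step 2 — ω₀ = 1/√(0.0722·1.1e-05) = 1122 rad/s.
Step 3 — f₀ = ω₀/(2π) = 178.6 Hz.

f₀ = 178.6 Hz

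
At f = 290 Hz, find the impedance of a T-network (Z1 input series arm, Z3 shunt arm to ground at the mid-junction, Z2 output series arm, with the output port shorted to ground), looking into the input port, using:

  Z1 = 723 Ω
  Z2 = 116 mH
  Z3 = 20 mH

Step 1 — Angular frequency: ω = 2π·f = 2π·290 = 1822 rad/s.
Step 2 — Component impedances:
  Z1: Z = R = 723 Ω
  Z2: Z = jωL = j·1822·0.116 = 0 + j211.4 Ω
  Z3: Z = jωL = j·1822·0.02 = 0 + j36.44 Ω
Step 3 — With the output port shorted to ground, the output series arm Z2 runs from the junction to ground; the shunt arm Z3 also runs from the junction to ground. They appear in parallel: Z3 || Z2 = 0 + j31.08 Ω.
Step 4 — Series with input arm Z1: Z_in = Z1 + (Z3 || Z2) = 723 + j31.08 Ω = 723.7∠2.5° Ω.

Z = 723 + j31.08 Ω = 723.7∠2.5° Ω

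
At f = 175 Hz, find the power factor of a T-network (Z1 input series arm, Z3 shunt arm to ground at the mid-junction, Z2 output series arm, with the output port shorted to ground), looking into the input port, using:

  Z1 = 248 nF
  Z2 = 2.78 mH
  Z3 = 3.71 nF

Step 1 — Angular frequency: ω = 2π·f = 2π·175 = 1100 rad/s.
Step 2 — Component impedances:
  Z1: Z = 1/(jωC) = -j/(ω·C) = 0 - j3667 Ω
  Z2: Z = jωL = j·1100·0.00278 = 0 + j3.057 Ω
  Z3: Z = 1/(jωC) = -j/(ω·C) = 0 - j2.451e+05 Ω
Step 3 — With the output port shorted to ground, the output series arm Z2 runs from the junction to ground; the shunt arm Z3 also runs from the junction to ground. They appear in parallel: Z3 || Z2 = 0 + j3.057 Ω.
Step 4 — Series with input arm Z1: Z_in = Z1 + (Z3 || Z2) = 0 - j3664 Ω = 3664∠-90.0° Ω.
Step 5 — Power factor: PF = cos(φ) = Re(Z)/|Z| = 0/3664 = 0.
Step 6 — Type: Im(Z) = -3664 ⇒ leading (phase φ = -90.0°).

PF = 0 (leading, φ = -90.0°)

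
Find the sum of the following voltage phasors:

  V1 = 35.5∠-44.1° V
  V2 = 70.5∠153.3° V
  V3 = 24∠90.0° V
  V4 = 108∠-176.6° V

Step 1 — Convert each phasor to rectangular form:
  V1 = 35.5·(cos(-44.1°) + j·sin(-44.1°)) = 25.49 - j24.7 V
  V2 = 70.5·(cos(153.3°) + j·sin(153.3°)) = -62.98 + j31.68 V
  V3 = 24·(cos(90.0°) + j·sin(90.0°)) = 0 + j24 V
  V4 = 108·(cos(-176.6°) + j·sin(-176.6°)) = -107.8 - j6.405 V
Step 2 — Sum components: V_total = -145.3 + j24.57 V.
Step 3 — Convert to polar: |V_total| = 147.4 V, ∠V_total = 170.4°.

V_total = 147.4∠170.4° V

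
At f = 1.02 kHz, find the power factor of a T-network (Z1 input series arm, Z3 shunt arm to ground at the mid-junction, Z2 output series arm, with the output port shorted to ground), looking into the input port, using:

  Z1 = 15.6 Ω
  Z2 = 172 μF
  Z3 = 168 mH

Step 1 — Angular frequency: ω = 2π·f = 2π·1020 = 6409 rad/s.
Step 2 — Component impedances:
  Z1: Z = R = 15.6 Ω
  Z2: Z = 1/(jωC) = -j/(ω·C) = 0 - j0.9072 Ω
  Z3: Z = jωL = j·6409·0.168 = 0 + j1077 Ω
Step 3 — With the output port shorted to ground, the output series arm Z2 runs from the junction to ground; the shunt arm Z3 also runs from the junction to ground. They appear in parallel: Z3 || Z2 = 0 - j0.9079 Ω.
Step 4 — Series with input arm Z1: Z_in = Z1 + (Z3 || Z2) = 15.6 - j0.9079 Ω = 15.63∠-3.3° Ω.
Step 5 — Power factor: PF = cos(φ) = Re(Z)/|Z| = 15.6/15.626 = 0.9983.
Step 6 — Type: Im(Z) = -0.9079 ⇒ leading (phase φ = -3.3°).

PF = 0.9983 (leading, φ = -3.3°)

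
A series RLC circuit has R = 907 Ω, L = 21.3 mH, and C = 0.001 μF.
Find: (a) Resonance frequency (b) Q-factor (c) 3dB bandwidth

Step 1 — Resonance condition Im(Z)=0 gives ω₀ = 1/√(LC).
Step 2 — ω₀ = 1/√(0.0213·1e-09) = 2.167e+05 rad/s.
Step 3 — f₀ = ω₀/(2π) = 3.449e+04 Hz.
Step 4 — Series Q: Q = ω₀L/R = 2.167e+05·0.0213/907 = 5.088.
Step 5 — 3dB bandwidth: Δω = ω₀/Q = 4.258e+04 rad/s; BW = Δω/(2π) = 6777 Hz.

(a) f₀ = 3.449e+04 Hz  (b) Q = 5.088  (c) BW = 6777 Hz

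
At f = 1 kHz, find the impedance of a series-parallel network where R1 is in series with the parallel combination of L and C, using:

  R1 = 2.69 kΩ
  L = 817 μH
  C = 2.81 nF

Step 1 — Angular frequency: ω = 2π·f = 2π·1000 = 6283 rad/s.
Step 2 — Component impedances:
  R1: Z = R = 2690 Ω
  L: Z = jωL = j·6283·0.000817 = 0 + j5.133 Ω
  C: Z = 1/(jωC) = -j/(ω·C) = 0 - j5.664e+04 Ω
Step 3 — Parallel branch: L || C = 1/(1/L + 1/C) = 0 + j5.134 Ω.
Step 4 — Series with R1: Z_total = R1 + (L || C) = 2690 + j5.134 Ω = 2690∠0.1° Ω.

Z = 2690 + j5.134 Ω = 2690∠0.1° Ω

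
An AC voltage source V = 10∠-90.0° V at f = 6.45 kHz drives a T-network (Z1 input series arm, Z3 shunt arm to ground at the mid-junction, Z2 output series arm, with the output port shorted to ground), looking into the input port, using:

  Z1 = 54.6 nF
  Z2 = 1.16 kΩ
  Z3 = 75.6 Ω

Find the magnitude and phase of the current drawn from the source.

Step 1 — Angular frequency: ω = 2π·f = 2π·6450 = 4.053e+04 rad/s.
Step 2 — Component impedances:
  Z1: Z = 1/(jωC) = -j/(ω·C) = 0 - j451.9 Ω
  Z2: Z = R = 1160 Ω
  Z3: Z = R = 75.6 Ω
Step 3 — With the output port shorted to ground, the output series arm Z2 runs from the junction to ground; the shunt arm Z3 also runs from the junction to ground. They appear in parallel: Z3 || Z2 = 70.97 Ω.
Step 4 — Series with input arm Z1: Z_in = Z1 + (Z3 || Z2) = 70.97 - j451.9 Ω = 457.5∠-81.1° Ω.
Step 5 — Source phasor: V = 10∠-90.0° V = 0 - j10 V.
Step 6 — Ohm's law: I = V / Z_total = (0 - j10) / (70.97 - j451.9) = 0.02159 - j0.003391 A.
Step 7 — Convert to polar: |I| = 0.02186 A, ∠I = -8.9°.

I = 0.02186∠-8.9° A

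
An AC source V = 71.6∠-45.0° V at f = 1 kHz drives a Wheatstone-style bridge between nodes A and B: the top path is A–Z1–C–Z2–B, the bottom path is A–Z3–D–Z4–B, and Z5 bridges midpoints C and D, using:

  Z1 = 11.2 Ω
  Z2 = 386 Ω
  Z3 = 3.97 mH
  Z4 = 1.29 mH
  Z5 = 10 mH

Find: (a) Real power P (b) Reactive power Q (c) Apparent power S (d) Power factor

Step 1 — Angular frequency: ω = 2π·f = 2π·1000 = 6283 rad/s.
Step 2 — Component impedances:
  Z1: Z = R = 11.2 Ω
  Z2: Z = R = 386 Ω
  Z3: Z = jωL = j·6283·0.00397 = 0 + j24.94 Ω
  Z4: Z = jωL = j·6283·0.00129 = 0 + j8.105 Ω
  Z5: Z = jωL = j·6283·0.01 = 0 + j62.83 Ω
Step 3 — Bridge requires nodal analysis (the Z5 bridge couples midpoints C and D, so the two paths cannot be reduced to a simple series/parallel combination). Setting node B to ground and injecting 1 A at node A, the 3-node admittance system at A, C, D solves to V_A = Z_AB = 2.573 + j26.25 Ω = 26.38∠84.4° Ω.
Step 4 — Source phasor: V = 71.6∠-45.0° V = 50.63 - j50.63 V.
Step 5 — Current: I = V / Z = -1.723 - j2.097 A = 2.714∠-129.4° A.
Step 6 — Complex power: S = V·I* = 18.95 + j193.4 VA.
Step 7 — Real power: P = Re(S) = 18.95 W.
Step 8 — Reactive power: Q = Im(S) = 193.4 VAR.
Step 9 — Apparent power: |S| = 194.3 VA.
Step 10 — Power factor: PF = P/|S| = 0.09752 (lagging).

(a) P = 18.95 W  (b) Q = 193.4 VAR  (c) S = 194.3 VA  (d) PF = 0.09752 (lagging)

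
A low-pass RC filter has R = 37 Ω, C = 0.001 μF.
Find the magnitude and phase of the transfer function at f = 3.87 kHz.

Step 1 — Angular frequency: ω = 2π·3870 = 2.432e+04 rad/s.
Step 2 — Transfer function: H(jω) = 1/(1 + jωRC).
Step 3 — Denominator: 1 + jωRC = 1 + j·2.432e+04·37·1e-09 = 1 + j0.0008997.
Step 4 — H = 1 - j0.0008997.
Step 5 — Magnitude: |H| = 1 (-0.0 dB); phase: φ = -0.1°.

|H| = 1 (-0.0 dB), φ = -0.1°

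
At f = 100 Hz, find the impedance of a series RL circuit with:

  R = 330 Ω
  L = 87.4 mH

Step 1 — Angular frequency: ω = 2π·f = 2π·100 = 628.3 rad/s.
Step 2 — Component impedances:
  R: Z = R = 330 Ω
  L: Z = jωL = j·628.3·0.0874 = 0 + j54.92 Ω
Step 3 — Series combination: Z_total = R + L = 330 + j54.92 Ω = 334.5∠9.4° Ω.

Z = 330 + j54.92 Ω = 334.5∠9.4° Ω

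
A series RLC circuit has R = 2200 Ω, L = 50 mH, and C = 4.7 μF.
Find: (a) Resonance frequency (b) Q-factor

Step 1 — Resonance condition Im(Z)=0 gives ω₀ = 1/√(LC).
Step 2 — ω₀ = 1/√(0.05·4.7e-06) = 2063 rad/s.
Step 3 — f₀ = ω₀/(2π) = 328.3 Hz.
Step 4 — Series Q: Q = ω₀L/R = 2063·0.05/2200 = 0.04688.

(a) f₀ = 328.3 Hz  (b) Q = 0.04688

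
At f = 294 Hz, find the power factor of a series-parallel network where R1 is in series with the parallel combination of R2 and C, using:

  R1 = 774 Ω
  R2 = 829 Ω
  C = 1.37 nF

Step 1 — Angular frequency: ω = 2π·f = 2π·294 = 1847 rad/s.
Step 2 — Component impedances:
  R1: Z = R = 774 Ω
  R2: Z = R = 829 Ω
  C: Z = 1/(jωC) = -j/(ω·C) = 0 - j3.951e+05 Ω
Step 3 — Parallel branch: R2 || C = 1/(1/R2 + 1/C) = 829 - j1.739 Ω.
Step 4 — Series with R1: Z_total = R1 + (R2 || C) = 1603 - j1.739 Ω = 1603∠-0.1° Ω.
Step 5 — Power factor: PF = cos(φ) = Re(Z)/|Z| = 1603/1603 = 1.
Step 6 — Type: Im(Z) = -1.739 ⇒ leading (phase φ = -0.1°).

PF = 1 (leading, φ = -0.1°)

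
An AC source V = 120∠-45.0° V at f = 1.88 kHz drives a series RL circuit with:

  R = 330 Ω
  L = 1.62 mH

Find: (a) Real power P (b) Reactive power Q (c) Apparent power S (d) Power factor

Step 1 — Angular frequency: ω = 2π·f = 2π·1880 = 1.181e+04 rad/s.
Step 2 — Component impedances:
  R: Z = R = 330 Ω
  L: Z = jωL = j·1.181e+04·0.00162 = 0 + j19.14 Ω
Step 3 — Series combination: Z_total = R + L = 330 + j19.14 Ω = 330.6∠3.3° Ω.
Step 4 — Source phasor: V = 120∠-45.0° V = 84.85 - j84.85 V.
Step 5 — Current: I = V / Z = 0.2414 - j0.2711 A = 0.363∠-48.3° A.
Step 6 — Complex power: S = V·I* = 43.49 + j2.522 VA.
Step 7 — Real power: P = Re(S) = 43.49 W.
Step 8 — Reactive power: Q = Im(S) = 2.522 VAR.
Step 9 — Apparent power: |S| = 43.56 VA.
Step 10 — Power factor: PF = P/|S| = 0.9983 (lagging).

(a) P = 43.49 W  (b) Q = 2.522 VAR  (c) S = 43.56 VA  (d) PF = 0.9983 (lagging)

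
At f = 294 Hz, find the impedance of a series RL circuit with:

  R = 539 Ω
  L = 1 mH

Step 1 — Angular frequency: ω = 2π·f = 2π·294 = 1847 rad/s.
Step 2 — Component impedances:
  R: Z = R = 539 Ω
  L: Z = jωL = j·1847·0.001 = 0 + j1.847 Ω
Step 3 — Series combination: Z_total = R + L = 539 + j1.847 Ω = 539∠0.2° Ω.

Z = 539 + j1.847 Ω = 539∠0.2° Ω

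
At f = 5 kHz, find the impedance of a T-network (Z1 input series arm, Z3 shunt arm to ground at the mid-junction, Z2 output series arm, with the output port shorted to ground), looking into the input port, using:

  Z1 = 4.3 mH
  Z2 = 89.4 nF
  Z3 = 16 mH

Step 1 — Angular frequency: ω = 2π·f = 2π·5000 = 3.142e+04 rad/s.
Step 2 — Component impedances:
  Z1: Z = jωL = j·3.142e+04·0.0043 = 0 + j135.1 Ω
  Z2: Z = 1/(jωC) = -j/(ω·C) = 0 - j356.1 Ω
  Z3: Z = jωL = j·3.142e+04·0.016 = 0 + j502.7 Ω
Step 3 — With the output port shorted to ground, the output series arm Z2 runs from the junction to ground; the shunt arm Z3 also runs from the junction to ground. They appear in parallel: Z3 || Z2 = 0 - j1221 Ω.
Step 4 — Series with input arm Z1: Z_in = Z1 + (Z3 || Z2) = 0 - j1086 Ω = 1086∠-90.0° Ω.

Z = 0 - j1086 Ω = 1086∠-90.0° Ω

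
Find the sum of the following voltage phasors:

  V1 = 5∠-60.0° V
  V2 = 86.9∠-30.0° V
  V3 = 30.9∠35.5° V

Step 1 — Convert each phasor to rectangular form:
  V1 = 5·(cos(-60.0°) + j·sin(-60.0°)) = 2.5 - j4.33 V
  V2 = 86.9·(cos(-30.0°) + j·sin(-30.0°)) = 75.26 - j43.45 V
  V3 = 30.9·(cos(35.5°) + j·sin(35.5°)) = 25.16 + j17.94 V
Step 2 — Sum components: V_total = 102.9 - j29.84 V.
Step 3 — Convert to polar: |V_total| = 107.2 V, ∠V_total = -16.2°.

V_total = 107.2∠-16.2° V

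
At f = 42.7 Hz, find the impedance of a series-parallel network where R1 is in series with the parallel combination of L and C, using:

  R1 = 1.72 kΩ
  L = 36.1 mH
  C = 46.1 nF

Step 1 — Angular frequency: ω = 2π·f = 2π·42.7 = 268.3 rad/s.
Step 2 — Component impedances:
  R1: Z = R = 1720 Ω
  L: Z = jωL = j·268.3·0.0361 = 0 + j9.685 Ω
  C: Z = 1/(jωC) = -j/(ω·C) = 0 - j8.085e+04 Ω
Step 3 — Parallel branch: L || C = 1/(1/L + 1/C) = 0 + j9.687 Ω.
Step 4 — Series with R1: Z_total = R1 + (L || C) = 1720 + j9.687 Ω = 1720∠0.3° Ω.

Z = 1720 + j9.687 Ω = 1720∠0.3° Ω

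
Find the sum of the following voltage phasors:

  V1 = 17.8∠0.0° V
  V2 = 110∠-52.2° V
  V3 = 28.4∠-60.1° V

Step 1 — Convert each phasor to rectangular form:
  V1 = 17.8·(cos(0.0°) + j·sin(0.0°)) = 17.8 V
  V2 = 110·(cos(-52.2°) + j·sin(-52.2°)) = 67.42 - j86.92 V
  V3 = 28.4·(cos(-60.1°) + j·sin(-60.1°)) = 14.16 - j24.62 V
Step 2 — Sum components: V_total = 99.38 - j111.5 V.
Step 3 — Convert to polar: |V_total| = 149.4 V, ∠V_total = -48.3°.

V_total = 149.4∠-48.3° V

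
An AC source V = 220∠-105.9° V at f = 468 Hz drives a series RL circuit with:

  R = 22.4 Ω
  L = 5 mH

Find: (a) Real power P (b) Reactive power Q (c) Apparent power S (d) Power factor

Step 1 — Angular frequency: ω = 2π·f = 2π·468 = 2941 rad/s.
Step 2 — Component impedances:
  R: Z = R = 22.4 Ω
  L: Z = jωL = j·2941·0.005 = 0 + j14.7 Ω
Step 3 — Series combination: Z_total = R + L = 22.4 + j14.7 Ω = 26.79∠33.3° Ω.
Step 4 — Source phasor: V = 220∠-105.9° V = -60.27 - j211.6 V.
Step 5 — Current: I = V / Z = -6.214 - j5.367 A = 8.211∠-139.2° A.
Step 6 — Complex power: S = V·I* = 1510 + j991.2 VA.
Step 7 — Real power: P = Re(S) = 1510 W.
Step 8 — Reactive power: Q = Im(S) = 991.2 VAR.
Step 9 — Apparent power: |S| = 1806 VA.
Step 10 — Power factor: PF = P/|S| = 0.836 (lagging).

(a) P = 1510 W  (b) Q = 991.2 VAR  (c) S = 1806 VA  (d) PF = 0.836 (lagging)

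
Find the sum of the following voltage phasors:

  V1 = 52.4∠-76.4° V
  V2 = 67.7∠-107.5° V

Step 1 — Convert each phasor to rectangular form:
  V1 = 52.4·(cos(-76.4°) + j·sin(-76.4°)) = 12.32 - j50.93 V
  V2 = 67.7·(cos(-107.5°) + j·sin(-107.5°)) = -20.36 - j64.57 V
Step 2 — Sum components: V_total = -8.036 - j115.5 V.
Step 3 — Convert to polar: |V_total| = 115.8 V, ∠V_total = -94.0°.

V_total = 115.8∠-94.0° V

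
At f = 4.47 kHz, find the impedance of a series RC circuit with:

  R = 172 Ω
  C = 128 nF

Step 1 — Angular frequency: ω = 2π·f = 2π·4470 = 2.809e+04 rad/s.
Step 2 — Component impedances:
  R: Z = R = 172 Ω
  C: Z = 1/(jωC) = -j/(ω·C) = 0 - j278.2 Ω
Step 3 — Series combination: Z_total = R + C = 172 - j278.2 Ω = 327∠-58.3° Ω.

Z = 172 - j278.2 Ω = 327∠-58.3° Ω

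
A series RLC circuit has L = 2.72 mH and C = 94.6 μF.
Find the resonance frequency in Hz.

Step 1 — Resonance condition Im(Z)=0 gives ω₀ = 1/√(LC).
Step 2 — ω₀ = 1/√(0.00272·9.46e-05) = 1971 rad/s.
Step 3 — f₀ = ω₀/(2π) = 313.8 Hz.

f₀ = 313.8 Hz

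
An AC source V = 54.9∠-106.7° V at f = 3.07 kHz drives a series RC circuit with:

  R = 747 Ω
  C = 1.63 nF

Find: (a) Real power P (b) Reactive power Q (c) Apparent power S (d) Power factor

Step 1 — Angular frequency: ω = 2π·f = 2π·3070 = 1.929e+04 rad/s.
Step 2 — Component impedances:
  R: Z = R = 747 Ω
  C: Z = 1/(jωC) = -j/(ω·C) = 0 - j3.18e+04 Ω
Step 3 — Series combination: Z_total = R + C = 747 - j3.18e+04 Ω = 3.181e+04∠-88.7° Ω.
Step 4 — Source phasor: V = 54.9∠-106.7° V = -15.78 - j52.58 V.
Step 5 — Current: I = V / Z = 0.001641 - j0.0005346 A = 0.001726∠-18.0° A.
Step 6 — Complex power: S = V·I* = 0.002225 - j0.09471 VA.
Step 7 — Real power: P = Re(S) = 0.002225 W.
Step 8 — Reactive power: Q = Im(S) = -0.09471 VAR.
Step 9 — Apparent power: |S| = 0.09474 VA.
Step 10 — Power factor: PF = P/|S| = 0.02348 (leading).

(a) P = 0.002225 W  (b) Q = -0.09471 VAR  (c) S = 0.09474 VA  (d) PF = 0.02348 (leading)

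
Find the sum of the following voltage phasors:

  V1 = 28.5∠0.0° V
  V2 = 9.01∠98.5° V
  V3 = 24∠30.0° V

Step 1 — Convert each phasor to rectangular form:
  V1 = 28.5·(cos(0.0°) + j·sin(0.0°)) = 28.5 V
  V2 = 9.01·(cos(98.5°) + j·sin(98.5°)) = -1.332 + j8.911 V
  V3 = 24·(cos(30.0°) + j·sin(30.0°)) = 20.78 + j12 V
Step 2 — Sum components: V_total = 47.95 + j20.91 V.
Step 3 — Convert to polar: |V_total| = 52.31 V, ∠V_total = 23.6°.

V_total = 52.31∠23.6° V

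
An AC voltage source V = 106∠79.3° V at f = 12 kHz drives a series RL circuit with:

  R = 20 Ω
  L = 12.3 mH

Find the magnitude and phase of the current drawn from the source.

Step 1 — Angular frequency: ω = 2π·f = 2π·1.2e+04 = 7.54e+04 rad/s.
Step 2 — Component impedances:
  R: Z = R = 20 Ω
  L: Z = jωL = j·7.54e+04·0.0123 = 0 + j927.4 Ω
Step 3 — Series combination: Z_total = R + L = 20 + j927.4 Ω = 927.6∠88.8° Ω.
Step 4 — Source phasor: V = 106∠79.3° V = 19.68 + j104.2 V.
Step 5 — Ohm's law: I = V / Z_total = (19.68 + j104.2) / (20 + j927.4) = 0.1127 - j0.01879 A.
Step 6 — Convert to polar: |I| = 0.1143 A, ∠I = -9.5°.

I = 0.1143∠-9.5° A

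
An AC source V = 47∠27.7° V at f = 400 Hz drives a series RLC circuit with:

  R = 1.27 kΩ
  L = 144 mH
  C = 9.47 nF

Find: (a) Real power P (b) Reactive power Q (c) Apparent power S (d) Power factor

Step 1 — Angular frequency: ω = 2π·f = 2π·400 = 2513 rad/s.
Step 2 — Component impedances:
  R: Z = R = 1270 Ω
  L: Z = jωL = j·2513·0.144 = 0 + j361.9 Ω
  C: Z = 1/(jωC) = -j/(ω·C) = 0 - j4.202e+04 Ω
Step 3 — Series combination: Z_total = R + L + C = 1270 - j4.165e+04 Ω = 4.167e+04∠-88.3° Ω.
Step 4 — Source phasor: V = 47∠27.7° V = 41.61 + j21.85 V.
Step 5 — Current: I = V / Z = -0.0004936 + j0.001014 A = 0.001128∠116.0° A.
Step 6 — Complex power: S = V·I* = 0.001615 - j0.05298 VA.
Step 7 — Real power: P = Re(S) = 0.001615 W.
Step 8 — Reactive power: Q = Im(S) = -0.05298 VAR.
Step 9 — Apparent power: |S| = 0.05301 VA.
Step 10 — Power factor: PF = P/|S| = 0.03048 (leading).

(a) P = 0.001615 W  (b) Q = -0.05298 VAR  (c) S = 0.05301 VA  (d) PF = 0.03048 (leading)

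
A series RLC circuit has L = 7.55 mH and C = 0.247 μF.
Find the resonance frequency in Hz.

Step 1 — Resonance condition Im(Z)=0 gives ω₀ = 1/√(LC).
Step 2 — ω₀ = 1/√(0.00755·2.47e-07) = 2.316e+04 rad/s.
Step 3 — f₀ = ω₀/(2π) = 3686 Hz.

f₀ = 3686 Hz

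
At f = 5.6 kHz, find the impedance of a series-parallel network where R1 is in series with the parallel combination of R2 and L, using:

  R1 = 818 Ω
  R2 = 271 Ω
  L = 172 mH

Step 1 — Angular frequency: ω = 2π·f = 2π·5600 = 3.519e+04 rad/s.
Step 2 — Component impedances:
  R1: Z = R = 818 Ω
  R2: Z = R = 271 Ω
  L: Z = jωL = j·3.519e+04·0.172 = 0 + j6052 Ω
Step 3 — Parallel branch: R2 || L = 1/(1/R2 + 1/L) = 270.5 + j12.11 Ω.
Step 4 — Series with R1: Z_total = R1 + (R2 || L) = 1088 + j12.11 Ω = 1089∠0.6° Ω.

Z = 1088 + j12.11 Ω = 1089∠0.6° Ω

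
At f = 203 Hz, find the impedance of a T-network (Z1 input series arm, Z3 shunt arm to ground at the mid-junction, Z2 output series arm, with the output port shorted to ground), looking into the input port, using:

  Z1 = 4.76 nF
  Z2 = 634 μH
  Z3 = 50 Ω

Step 1 — Angular frequency: ω = 2π·f = 2π·203 = 1275 rad/s.
Step 2 — Component impedances:
  Z1: Z = 1/(jωC) = -j/(ω·C) = 0 - j1.647e+05 Ω
  Z2: Z = jωL = j·1275·0.000634 = 0 + j0.8087 Ω
  Z3: Z = R = 50 Ω
Step 3 — With the output port shorted to ground, the output series arm Z2 runs from the junction to ground; the shunt arm Z3 also runs from the junction to ground. They appear in parallel: Z3 || Z2 = 0.01308 + j0.8084 Ω.
Step 4 — Series with input arm Z1: Z_in = Z1 + (Z3 || Z2) = 0.01308 - j1.647e+05 Ω = 1.647e+05∠-90.0° Ω.

Z = 0.01308 - j1.647e+05 Ω = 1.647e+05∠-90.0° Ω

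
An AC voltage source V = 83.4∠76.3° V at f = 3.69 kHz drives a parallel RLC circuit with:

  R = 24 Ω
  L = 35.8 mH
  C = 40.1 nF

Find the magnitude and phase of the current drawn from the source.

Step 1 — Angular frequency: ω = 2π·f = 2π·3690 = 2.318e+04 rad/s.
Step 2 — Component impedances:
  R: Z = R = 24 Ω
  L: Z = jωL = j·2.318e+04·0.0358 = 0 + j830 Ω
  C: Z = 1/(jωC) = -j/(ω·C) = 0 - j1076 Ω
Step 3 — Parallel combination: 1/Z_total = 1/R + 1/L + 1/C; Z_total = 24 + j0.1584 Ω = 24∠0.4° Ω.
Step 4 — Source phasor: V = 83.4∠76.3° V = 19.75 + j81.03 V.
Step 5 — Ohm's law: I = V / Z_total = (19.75 + j81.03) / (24 + j0.1584) = 0.8453 + j3.371 A.
Step 6 — Convert to polar: |I| = 3.475 A, ∠I = 75.9°.

I = 3.475∠75.9° A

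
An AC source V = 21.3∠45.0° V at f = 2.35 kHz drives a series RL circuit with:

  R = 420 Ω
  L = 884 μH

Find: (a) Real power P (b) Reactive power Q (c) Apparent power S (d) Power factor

Step 1 — Angular frequency: ω = 2π·f = 2π·2350 = 1.477e+04 rad/s.
Step 2 — Component impedances:
  R: Z = R = 420 Ω
  L: Z = jωL = j·1.477e+04·0.000884 = 0 + j13.05 Ω
Step 3 — Series combination: Z_total = R + L = 420 + j13.05 Ω = 420.2∠1.8° Ω.
Step 4 — Source phasor: V = 21.3∠45.0° V = 15.06 + j15.06 V.
Step 5 — Current: I = V / Z = 0.03694 + j0.03471 A = 0.05069∠43.2° A.
Step 6 — Complex power: S = V·I* = 1.079 + j0.03354 VA.
Step 7 — Real power: P = Re(S) = 1.079 W.
Step 8 — Reactive power: Q = Im(S) = 0.03354 VAR.
Step 9 — Apparent power: |S| = 1.08 VA.
Step 10 — Power factor: PF = P/|S| = 0.9995 (lagging).

(a) P = 1.079 W  (b) Q = 0.03354 VAR  (c) S = 1.08 VA  (d) PF = 0.9995 (lagging)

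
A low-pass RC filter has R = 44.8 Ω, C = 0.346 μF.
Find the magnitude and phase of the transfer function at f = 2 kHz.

Step 1 — Angular frequency: ω = 2π·2000 = 1.257e+04 rad/s.
Step 2 — Transfer function: H(jω) = 1/(1 + jωRC).
Step 3 — Denominator: 1 + jωRC = 1 + j·1.257e+04·44.8·3.46e-07 = 1 + j0.1948.
Step 4 — H = 0.9634 - j0.1877.
Step 5 — Magnitude: |H| = 0.9816 (-0.2 dB); phase: φ = -11.0°.

|H| = 0.9816 (-0.2 dB), φ = -11.0°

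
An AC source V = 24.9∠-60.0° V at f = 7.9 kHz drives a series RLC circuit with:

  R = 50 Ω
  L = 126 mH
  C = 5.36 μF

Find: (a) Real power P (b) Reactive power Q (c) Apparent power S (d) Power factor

Step 1 — Angular frequency: ω = 2π·f = 2π·7900 = 4.964e+04 rad/s.
Step 2 — Component impedances:
  R: Z = R = 50 Ω
  L: Z = jωL = j·4.964e+04·0.126 = 0 + j6254 Ω
  C: Z = 1/(jωC) = -j/(ω·C) = 0 - j3.759 Ω
Step 3 — Series combination: Z_total = R + L + C = 50 + j6251 Ω = 6251∠89.5° Ω.
Step 4 — Source phasor: V = 24.9∠-60.0° V = 12.45 - j21.56 V.
Step 5 — Current: I = V / Z = -0.003434 - j0.002019 A = 0.003984∠-149.5° A.
Step 6 — Complex power: S = V·I* = 0.0007934 + j0.09919 VA.
Step 7 — Real power: P = Re(S) = 0.0007934 W.
Step 8 — Reactive power: Q = Im(S) = 0.09919 VAR.
Step 9 — Apparent power: |S| = 0.09919 VA.
Step 10 — Power factor: PF = P/|S| = 0.007999 (lagging).

(a) P = 0.0007934 W  (b) Q = 0.09919 VAR  (c) S = 0.09919 VA  (d) PF = 0.007999 (lagging)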